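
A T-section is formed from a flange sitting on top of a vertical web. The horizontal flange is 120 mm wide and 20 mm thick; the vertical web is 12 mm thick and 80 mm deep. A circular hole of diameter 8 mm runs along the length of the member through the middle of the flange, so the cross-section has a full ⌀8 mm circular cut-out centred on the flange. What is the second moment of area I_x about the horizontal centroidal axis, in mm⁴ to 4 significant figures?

Decompose the section into non-overlapping parts with the origin at the bottom-left of its bounding rectangle.
Flange: 120 × 20, A = 2 400 mm², y = 90 mm, Ī = 80 000 mm⁴.
Web: 12 × 80, A = 960 mm², y = 40 mm, Ī = 512 000 mm⁴.
Hole (subtracted): ⌀8, A = 50.2655 mm², y = 90 mm, Ī = 201.062 mm⁴.
Centroid: ȳ = ΣA·y / ΣA = 75.4973 mm.
Transfer each piece to the horizontal centroidal axis using Ī + A·d² with d = y − 75.4973:
  flange: d = 14.5027 mm → contributes +584 786 mm⁴
  web: d = -35.4973 mm → contributes +1 721 658 mm⁴
  hole: d = 14.5027 mm → contributes −10773.3 mm⁴
Total I = 2 295 671 mm⁴.

I_x ≈ 2.296 × 10⁶ mm⁴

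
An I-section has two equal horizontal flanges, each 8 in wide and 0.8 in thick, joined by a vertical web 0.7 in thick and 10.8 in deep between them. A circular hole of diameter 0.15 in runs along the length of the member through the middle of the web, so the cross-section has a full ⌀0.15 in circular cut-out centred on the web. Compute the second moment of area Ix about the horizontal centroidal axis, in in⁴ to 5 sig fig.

Ix ≈ 504.76 in⁴

Treat the section as a set of non-overlapping primitives; coordinates are from the bounding-box lower-left.
Bottom flange: 8 × 0.8, A = 6.4 in², y = 0.4 in, Ī = 0.3413333 in⁴.
Web: 0.7 × 10.8, A = 7.56 in², y = 6.2 in, Ī = 73.4832 in⁴.
Top flange: 8 × 0.8, A = 6.4 in², y = 12 in, Ī = 0.3413333 in⁴.
Hole (subtracted): ⌀0.15, A = 0.01767146 in², y = 6.2 in, Ī = 0.00002485049 in⁴.
By symmetry the centroid is at mid-height, ȳ = 6.2 in.
Transfer each piece to the horizontal centroidal axis using Ī + A·d² with d = y − 6.2:
  bottom flange: d = -5.8 in → contributes +215.6373 in⁴
  web: d = 0 in → contributes +73.4832 in⁴
  top flange: d = 5.8 in → contributes +215.6373 in⁴
  hole: d = 0 in → contributes −0.00002485049 in⁴
Total I = 504.7578 in⁴.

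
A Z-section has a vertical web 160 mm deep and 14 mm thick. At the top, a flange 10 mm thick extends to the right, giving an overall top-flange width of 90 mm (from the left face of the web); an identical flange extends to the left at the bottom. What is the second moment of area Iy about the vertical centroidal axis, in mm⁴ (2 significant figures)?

Treat the section as a set of non-overlapping primitives; coordinates are from the bounding-box lower-left.
Web: 14 × 160, A = 2 240 mm², x = 83 mm, Ī = 36 587 mm⁴.
Top flange (beyond web): 76 × 10, A = 760 mm², x = 128 mm, Ī = 365 813 mm⁴.
Bottom flange (beyond web): 76 × 10, A = 760 mm², x = 38 mm, Ī = 365 813 mm⁴.
Centroid: x̄ = ΣA·x / ΣA = 83 mm.
Transfer each piece to the vertical centroidal axis using Ī + A·d² with d = x − 83:
  web: d = 0 mm → contributes +36 587 mm⁴
  top flange (beyond web): d = 45 mm → contributes +1 904 813 mm⁴
  bottom flange (beyond web): d = -45 mm → contributes +1 904 813 mm⁴
Total I = 3 846 213 mm⁴.

Iy ≈ 3.8 × 10⁶ mm⁴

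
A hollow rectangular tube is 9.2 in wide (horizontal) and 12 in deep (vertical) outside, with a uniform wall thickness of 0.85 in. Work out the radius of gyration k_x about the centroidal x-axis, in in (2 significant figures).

Decompose the section into non-overlapping parts with the origin at the bottom-left of its bounding rectangle.
Outer rectangle: 9.2 × 12, A = 110.4 in², y = 6 in, Ī = 1 325 in⁴.
Inner void (subtracted): 7.5 × 10.3, A = 77.25 in², y = 6 in, Ī = 683 in⁴.
By symmetry the centroid is at mid-height, ȳ = 6 in.
All pieces are centred on the centroidal x-axis, so I = ΣĪ (holes subtracted) = 641.8 in⁴.
Radius of gyration: k = √(I/A) = √(641.8 / 33.15) = 4.4 in.

k_x ≈ 4.4 in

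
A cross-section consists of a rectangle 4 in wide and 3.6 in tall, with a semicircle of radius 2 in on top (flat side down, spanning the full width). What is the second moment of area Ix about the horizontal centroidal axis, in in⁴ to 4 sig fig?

Ix ≈ 48.00 in⁴

Treat the section as a set of non-overlapping primitives; coordinates are from the bounding-box lower-left.
Rectangular body: 4 × 3.6, A = 14.4 in², y = 1.8 in, Ī = 15.552 in⁴.
Semicircular cap: semicircle r = 2, A = 6.28319 in², y = 4.44883 in, Ī = 1.75611 in⁴.
Centroid: ȳ = ΣA·y / ΣA = 2.60467 in.
Transfer each piece to the horizontal centroidal axis using Ī + A·d² with d = y − 2.60467:
  rectangular body: d = -0.804667 in → contributes +24.8758 in⁴
  semicircular cap: d = 1.84416 in → contributes +23.1248 in⁴
Total I = 48.0006 in⁴.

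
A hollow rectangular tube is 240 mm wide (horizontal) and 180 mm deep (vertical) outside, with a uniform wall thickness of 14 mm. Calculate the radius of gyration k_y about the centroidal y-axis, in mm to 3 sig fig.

Decompose the section into non-overlapping parts with the origin at the bottom-left of its bounding rectangle.
Outer rectangle: 240 × 180, A = 43 200 mm², x = 120 mm, Ī = 207 360 000 mm⁴.
Inner void (subtracted): 212 × 152, A = 32 224 mm², x = 120 mm, Ī = 120 689 621 mm⁴.
By symmetry the centroid is at mid-width, x̄ = 120 mm.
All pieces are centred on the centroidal y-axis, so I = ΣĪ (holes subtracted) = 86 670 379 mm⁴.
Radius of gyration: k = √(I/A) = √(86 670 379 / 10 976) = 88.861 mm.

k_y ≈ 88.9 mm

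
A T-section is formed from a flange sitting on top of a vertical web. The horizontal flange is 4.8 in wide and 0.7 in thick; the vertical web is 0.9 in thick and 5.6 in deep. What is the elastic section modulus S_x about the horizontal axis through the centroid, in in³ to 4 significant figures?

S_x ≈ 8.205 in³

Treat the section as a set of non-overlapping primitives; coordinates are from the bounding-box lower-left.
Flange: 4.8 × 0.7, A = 3.36 in², y = 5.95 in, Ī = 0.1372 in⁴.
Web: 0.9 × 5.6, A = 5.04 in², y = 2.8 in, Ī = 13.1712 in⁴.
Centroid: ȳ = ΣA·y / ΣA = 4.06 in.
Transfer each piece to the horizontal axis through the centroid using Ī + A·d² with d = y − 4.06:
  flange: d = 1.89 in → contributes +12.1395 in⁴
  web: d = -1.26 in → contributes +21.1727 in⁴
Total I = 33.3122 in⁴.
Extreme fibre distance c = 4.06 in; S = I/c = 8.20497 in³.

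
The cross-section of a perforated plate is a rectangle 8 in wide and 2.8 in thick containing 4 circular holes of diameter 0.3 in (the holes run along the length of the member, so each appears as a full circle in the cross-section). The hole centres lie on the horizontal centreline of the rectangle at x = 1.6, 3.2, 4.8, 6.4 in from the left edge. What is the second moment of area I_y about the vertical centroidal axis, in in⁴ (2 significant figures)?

Treat the section as a set of non-overlapping primitives; coordinates are from the bounding-box lower-left.
Plate: 8 × 2.8, A = 22.4 in², x = 4 in, Ī = 119.5 in⁴.
Hole 1 (subtracted): ⌀0.3, A = 0.07069 in², x = 1.6 in, Ī = 0.0003976 in⁴.
Hole 2 (subtracted): ⌀0.3, A = 0.07069 in², x = 3.2 in, Ī = 0.0003976 in⁴.
Hole 3 (subtracted): ⌀0.3, A = 0.07069 in², x = 4.8 in, Ī = 0.0003976 in⁴.
Hole 4 (subtracted): ⌀0.3, A = 0.07069 in², x = 6.4 in, Ī = 0.0003976 in⁴.
By symmetry the centroid is at mid-width, x̄ = 4 in.
Transfer each piece to the vertical centroidal axis using Ī + A·d² with d = x − 4:
  plate: d = 0 in → contributes +119.5 in⁴
  hole 1: d = -2.4 in → contributes −0.4075 in⁴
  hole 2: d = -0.8 in → contributes −0.04564 in⁴
  hole 3: d = 0.8 in → contributes −0.04564 in⁴
  hole 4: d = 2.4 in → contributes −0.4075 in⁴
Total I = 118.6 in⁴.

I_y ≈ 120 in⁴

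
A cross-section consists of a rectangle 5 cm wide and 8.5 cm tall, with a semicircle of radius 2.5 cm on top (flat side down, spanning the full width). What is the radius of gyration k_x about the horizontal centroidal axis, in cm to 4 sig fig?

Split into non-overlapping primitives; take the origin at the lower-left of the bounding box.
Rectangular body: 5 × 8.5, A = 42.5 cm², y = 4.25 cm, Ī = 255.885 cm⁴.
Semicircular cap: semicircle r = 2.5, A = 9.81748 cm², y = 9.56103 cm, Ī = 4.28738 cm⁴.
Centroid: ȳ = ΣA·y / ΣA = 5.24663 cm.
Transfer each piece to the horizontal centroidal axis using Ī + A·d² with d = y − 5.24663:
  rectangular body: d = -0.996626 cm → contributes +298.099 cm⁴
  semicircular cap: d = 4.31441 cm → contributes +187.031 cm⁴
Total I = 485.13 cm⁴.
Radius of gyration: k = √(I/A) = √(485.13 / 52.3175) = 3.04513 cm.

k_x ≈ 3.045 cm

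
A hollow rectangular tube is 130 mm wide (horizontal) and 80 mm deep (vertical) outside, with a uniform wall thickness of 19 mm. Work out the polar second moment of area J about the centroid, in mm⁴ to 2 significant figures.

J ≈ 1.7 × 10⁷ mm⁴

Split into non-overlapping primitives; take the origin at the lower-left of the bounding box.
Outer rectangle: 130 × 80, A = 10 400 mm², y = 40 mm, Ī = 5 546 667 mm⁴.
Inner void (subtracted): 92 × 42, A = 3 864 mm², y = 40 mm, Ī = 568 008 mm⁴.
By symmetry the centroid is at mid-height, ȳ = 40 mm.
All pieces are centred on the centroidal x-axis, so I = ΣĪ (holes subtracted) = 4 978 659 mm⁴.
Repeating about the centroidal y-axis gives I_y = 11 921 259 mm⁴.
Polar second moment: J = I_x + I_y = 16 899 917 mm⁴.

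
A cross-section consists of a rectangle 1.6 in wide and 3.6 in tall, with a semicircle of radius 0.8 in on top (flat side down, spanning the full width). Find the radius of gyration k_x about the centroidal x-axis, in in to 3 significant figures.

Break the section into simple shapes (no overlaps), measuring from the bottom-left corner of the bounding box.
Rectangular body: 1.6 × 3.6, A = 5.76 in², y = 1.8 in, Ī = 6.2208 in⁴.
Semicircular cap: semicircle r = 0.8, A = 1.0053 in², y = 3.9395 in, Ī = 0.044956 in⁴.
Centroid: ȳ = ΣA·y / ΣA = 2.1179 in.
Transfer each piece to the centroidal x-axis using Ī + A·d² with d = y − 2.1179:
  rectangular body: d = -0.31793 in → contributes +6.803 in⁴
  semicircular cap: d = 1.8216 in → contributes +3.3808 in⁴
Total I = 10.184 in⁴.
Radius of gyration: k = √(I/A) = √(10.184 / 6.7653) = 1.2269 in.

k_x ≈ 1.23 in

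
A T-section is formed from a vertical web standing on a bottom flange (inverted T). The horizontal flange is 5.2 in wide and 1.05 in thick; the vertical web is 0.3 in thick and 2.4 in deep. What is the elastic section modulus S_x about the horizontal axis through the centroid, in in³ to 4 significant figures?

S_x ≈ 1.006 in³

Split into non-overlapping primitives; take the origin at the lower-left of the bounding box.
Flange: 5.2 × 1.05, A = 5.46 in², y = 0.525 in, Ī = 0.501638 in⁴.
Web: 0.3 × 2.4, A = 0.72 in², y = 2.25 in, Ī = 0.3456 in⁴.
Centroid: ȳ = ΣA·y / ΣA = 0.725971 in.
Transfer each piece to the horizontal axis through the centroid using Ī + A·d² with d = y − 0.725971:
  flange: d = -0.200971 in → contributes +0.722163 in⁴
  web: d = 1.52403 in → contributes +2.01792 in⁴
Total I = 2.74008 in⁴.
Extreme fibre distance c = 2.72403 in; S = I/c = 1.00589 in³.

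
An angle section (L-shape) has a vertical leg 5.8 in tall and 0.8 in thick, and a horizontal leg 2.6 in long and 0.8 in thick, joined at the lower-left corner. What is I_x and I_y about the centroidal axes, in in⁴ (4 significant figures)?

I_x ≈ 19.95 in⁴, I_y ≈ 2.493 in⁴

Split into non-overlapping primitives; take the origin at the lower-left of the bounding box.
Vertical leg: 0.8 × 5.8, A = 4.64 in², y = 2.9 in, Ī = 13.0075 in⁴.
Horizontal leg (remainder): 1.8 × 0.8, A = 1.44 in², y = 0.4 in, Ī = 0.0768 in⁴.
Centroid: ȳ = ΣA·y / ΣA = 2.30789 in.
Transfer each piece to the centroidal x-axis using Ī + A·d² with d = y − 2.30789:
  vertical leg: d = 0.592105 in → contributes +14.6342 in⁴
  horizontal leg (remainder): d = -1.90789 in → contributes +5.31849 in⁴
Total I = 19.9527 in⁴.
For the y-axis: x̄ = 0.707895 in.
Repeating about the centroidal y-axis gives I_y = 2.49349 in⁴.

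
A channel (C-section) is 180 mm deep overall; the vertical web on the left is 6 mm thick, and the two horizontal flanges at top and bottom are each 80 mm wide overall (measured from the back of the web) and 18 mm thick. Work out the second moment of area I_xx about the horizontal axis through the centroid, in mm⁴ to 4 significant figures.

Break the section into simple shapes (no overlaps), measuring from the bottom-left corner of the bounding box.
Web: 6 × 180, A = 1 080 mm², y = 90 mm, Ī = 2 916 000 mm⁴.
Top flange (beyond web): 74 × 18, A = 1 332 mm², y = 171 mm, Ī = 35 964 mm⁴.
Bottom flange (beyond web): 74 × 18, A = 1 332 mm², y = 9 mm, Ī = 35 964 mm⁴.
By symmetry the centroid is at mid-height, ȳ = 90 mm.
Transfer each piece to the horizontal axis through the centroid using Ī + A·d² with d = y − 90:
  web: d = 0 mm → contributes +2 916 000 mm⁴
  top flange (beyond web): d = 81 mm → contributes +8 775 216 mm⁴
  bottom flange (beyond web): d = -81 mm → contributes +8 775 216 mm⁴
Total I = 20 466 432 mm⁴.

I_xx ≈ 2.047 × 10⁷ mm⁴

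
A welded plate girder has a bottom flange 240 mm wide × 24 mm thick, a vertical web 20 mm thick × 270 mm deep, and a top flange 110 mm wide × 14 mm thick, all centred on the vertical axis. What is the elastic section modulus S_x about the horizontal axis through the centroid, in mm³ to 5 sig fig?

S_x ≈ 7.9399 × 10⁵ mm³

Break the section into simple shapes (no overlaps), measuring from the bottom-left corner of the bounding box.
Bottom plate: 240 × 24, A = 5 760 mm², y = 12 mm, Ī = 276 480 mm⁴.
Web plate: 20 × 270, A = 5 400 mm², y = 159 mm, Ī = 32 805 000 mm⁴.
Top plate: 110 × 14, A = 1 540 mm², y = 301 mm, Ī = 25153.33 mm⁴.
Centroid: ȳ = ΣA·y / ΣA = 109.548 mm.
Transfer each piece to the horizontal axis through the centroid using Ī + A·d² with d = y − 109.548:
  bottom plate: d = -97.54803 mm → contributes +55 086 442 mm⁴
  web plate: d = 49.45197 mm → contributes +46 010 685 mm⁴
  top plate: d = 191.452 mm → contributes +56 472 092 mm⁴
Total I = 157 569 219 mm⁴.
Extreme fibre distance c = 198.452 mm; S = I/c = 793991.7 mm³.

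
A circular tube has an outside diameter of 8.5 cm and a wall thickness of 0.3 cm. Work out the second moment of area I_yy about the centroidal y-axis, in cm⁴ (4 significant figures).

I_yy ≈ 65.04 cm⁴

Decompose the section into non-overlapping parts with the origin at the bottom-left of its bounding rectangle.
Outer circle: ⌀8.5, A = 56.745 cm², x = 4.25 cm, Ī = 256.239 cm⁴.
Bore (subtracted): ⌀7.9, A = 49.0167 cm², x = 4.25 cm, Ī = 191.196 cm⁴.
By symmetry the centroid is at mid-width, x̄ = 4.25 cm.
All pieces are centred on the centroidal y-axis, so I = ΣĪ (holes subtracted) = 65.0435 cm⁴.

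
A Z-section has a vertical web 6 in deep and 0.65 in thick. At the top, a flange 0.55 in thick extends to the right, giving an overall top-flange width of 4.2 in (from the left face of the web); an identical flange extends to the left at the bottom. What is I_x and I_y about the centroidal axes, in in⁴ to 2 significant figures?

Treat the section as a set of non-overlapping primitives; coordinates are from the bounding-box lower-left.
Web: 0.65 × 6, A = 3.9 in², y = 3 in, Ī = 11.7 in⁴.
Top flange (beyond web): 3.55 × 0.55, A = 1.953 in², y = 5.725 in, Ī = 0.04922 in⁴.
Bottom flange (beyond web): 3.55 × 0.55, A = 1.953 in², y = 0.275 in, Ī = 0.04922 in⁴.
Centroid: ȳ = ΣA·y / ΣA = 3 in.
Transfer each piece to the centroidal x-axis using Ī + A·d² with d = y − 3:
  web: d = 0 in → contributes +11.7 in⁴
  top flange (beyond web): d = 2.725 in → contributes +14.55 in⁴
  bottom flange (beyond web): d = -2.725 in → contributes +14.55 in⁴
Total I = 40.8 in⁴.
For the y-axis: x̄ = 3.875 in.
Repeating about the centroidal y-axis gives I_y = 21.46 in⁴.

I_x ≈ 41 in⁴, I_y ≈ 21 in⁴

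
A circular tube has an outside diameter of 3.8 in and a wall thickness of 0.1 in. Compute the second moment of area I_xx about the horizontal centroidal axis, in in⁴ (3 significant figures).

Break the section into simple shapes (no overlaps), measuring from the bottom-left corner of the bounding box.
Outer circle: ⌀3.8, A = 11.341 in², y = 1.9 in, Ī = 10.235 in⁴.
Bore (subtracted): ⌀3.6, A = 10.179 in², y = 1.9 in, Ī = 8.2448 in⁴.
By symmetry the centroid is at mid-height, ȳ = 1.9 in.
All pieces are centred on the horizontal centroidal axis, so I = ΣĪ (holes subtracted) = 1.9906 in⁴.

I_xx ≈ 1.99 in⁴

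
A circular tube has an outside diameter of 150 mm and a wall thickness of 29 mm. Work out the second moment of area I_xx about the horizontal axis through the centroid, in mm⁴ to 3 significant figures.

Treat the section as a set of non-overlapping primitives; coordinates are from the bounding-box lower-left.
Outer circle: ⌀150, A = 17 671 mm², y = 75 mm, Ī = 24 850 489 mm⁴.
Bore (subtracted): ⌀92, A = 6647.6 mm², y = 75 mm, Ī = 3 516 586 mm⁴.
By symmetry the centroid is at mid-height, ȳ = 75 mm.
All pieces are centred on the horizontal axis through the centroid, so I = ΣĪ (holes subtracted) = 21 333 903 mm⁴.

I_xx ≈ 2.13 × 10⁷ mm⁴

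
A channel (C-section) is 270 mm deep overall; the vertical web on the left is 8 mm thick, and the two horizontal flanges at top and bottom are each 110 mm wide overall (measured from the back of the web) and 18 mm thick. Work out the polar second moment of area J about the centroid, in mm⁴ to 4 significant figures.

Split into non-overlapping primitives; take the origin at the lower-left of the bounding box.
Web: 8 × 270, A = 2 160 mm², y = 135 mm, Ī = 13 122 000 mm⁴.
Top flange (beyond web): 102 × 18, A = 1 836 mm², y = 261 mm, Ī = 49 572 mm⁴.
Bottom flange (beyond web): 102 × 18, A = 1 836 mm², y = 9 mm, Ī = 49 572 mm⁴.
By symmetry the centroid is at mid-height, ȳ = 135 mm.
Transfer each piece to the centroidal x-axis using Ī + A·d² with d = y − 135:
  web: d = 0 mm → contributes +13 122 000 mm⁴
  top flange (beyond web): d = 126 mm → contributes +29 197 908 mm⁴
  bottom flange (beyond web): d = -126 mm → contributes +29 197 908 mm⁴
Total I = 71 517 816 mm⁴.
For the y-axis: x̄ = 38.6296 mm.
Repeating about the centroidal y-axis gives I_y = 7 309 144 mm⁴.
Polar second moment: J = I_x + I_y = 78 826 960 mm⁴.

J ≈ 7.883 × 10⁷ mm⁴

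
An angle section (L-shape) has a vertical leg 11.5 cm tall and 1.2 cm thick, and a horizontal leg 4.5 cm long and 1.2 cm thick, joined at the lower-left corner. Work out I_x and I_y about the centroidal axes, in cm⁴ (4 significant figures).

Decompose the section into non-overlapping parts with the origin at the bottom-left of its bounding rectangle.
Vertical leg: 1.2 × 11.5, A = 13.8 cm², y = 5.75 cm, Ī = 152.088 cm⁴.
Horizontal leg (remainder): 3.3 × 1.2, A = 3.96 cm², y = 0.6 cm, Ī = 0.4752 cm⁴.
Centroid: ȳ = ΣA·y / ΣA = 4.60169 cm.
Transfer each piece to the centroidal x-axis using Ī + A·d² with d = y − 4.60169:
  vertical leg: d = 1.14831 cm → contributes +170.284 cm⁴
  horizontal leg (remainder): d = -4.00169 cm → contributes +63.8887 cm⁴
Total I = 234.173 cm⁴.
For the y-axis: x̄ = 1.10169 cm.
Repeating about the centroidal y-axis gives I_y = 20.8271 cm⁴.

I_x ≈ 234.2 cm⁴, I_y ≈ 20.83 cm⁴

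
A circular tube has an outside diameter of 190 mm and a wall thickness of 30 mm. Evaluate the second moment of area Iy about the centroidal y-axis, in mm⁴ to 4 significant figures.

Iy ≈ 4.995 × 10⁷ mm⁴

Split into non-overlapping primitives; take the origin at the lower-left of the bounding box.
Outer circle: ⌀190, A = 28352.9 mm², x = 95 mm, Ī = 63 971 171 mm⁴.
Bore (subtracted): ⌀130, A = 13273.2 mm², x = 95 mm, Ī = 14 019 848 mm⁴.
By symmetry the centroid is at mid-width, x̄ = 95 mm.
All pieces are centred on the centroidal y-axis, so I = ΣĪ (holes subtracted) = 49 951 323 mm⁴.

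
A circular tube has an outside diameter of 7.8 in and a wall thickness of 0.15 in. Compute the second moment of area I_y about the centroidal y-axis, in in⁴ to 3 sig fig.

I_y ≈ 26.4 in⁴

Treat the section as a set of non-overlapping primitives; coordinates are from the bounding-box lower-left.
Outer circle: ⌀7.8, A = 47.784 in², x = 3.9 in, Ī = 181.7 in⁴.
Bore (subtracted): ⌀7.5, A = 44.179 in², x = 3.9 in, Ī = 155.32 in⁴.
By symmetry the centroid is at mid-width, x̄ = 3.9 in.
All pieces are centred on the centroidal y-axis, so I = ΣĪ (holes subtracted) = 26.382 in⁴.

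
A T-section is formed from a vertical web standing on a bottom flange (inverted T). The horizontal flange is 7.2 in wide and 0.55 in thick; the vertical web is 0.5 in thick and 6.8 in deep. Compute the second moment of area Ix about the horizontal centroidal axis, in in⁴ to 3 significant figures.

Break the section into simple shapes (no overlaps), measuring from the bottom-left corner of the bounding box.
Flange: 7.2 × 0.55, A = 3.96 in², y = 0.275 in, Ī = 0.099825 in⁴.
Web: 0.5 × 6.8, A = 3.4 in², y = 3.95 in, Ī = 13.101 in⁴.
Centroid: ȳ = ΣA·y / ΣA = 1.9727 in.
Transfer each piece to the horizontal centroidal axis using Ī + A·d² with d = y − 1.9727:
  flange: d = -1.6977 in → contributes +11.513 in⁴
  web: d = 1.9773 in → contributes +26.394 in⁴
Total I = 37.908 in⁴.

Ix ≈ 37.9 in⁴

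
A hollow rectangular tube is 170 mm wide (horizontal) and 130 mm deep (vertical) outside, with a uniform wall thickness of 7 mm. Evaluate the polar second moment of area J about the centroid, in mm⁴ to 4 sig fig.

J ≈ 2.736 × 10⁷ mm⁴

Decompose the section into non-overlapping parts with the origin at the bottom-left of its bounding rectangle.
Outer rectangle: 170 × 130, A = 22 100 mm², y = 65 mm, Ī = 31 124 167 mm⁴.
Inner void (subtracted): 156 × 116, A = 18 096 mm², y = 65 mm, Ī = 20 291 648 mm⁴.
By symmetry the centroid is at mid-height, ȳ = 65 mm.
All pieces are centred on the centroidal x-axis, so I = ΣĪ (holes subtracted) = 10 832 519 mm⁴.
Repeating about the centroidal y-axis gives I_y = 16 525 479 mm⁴.
Polar second moment: J = I_x + I_y = 27 357 997 mm⁴.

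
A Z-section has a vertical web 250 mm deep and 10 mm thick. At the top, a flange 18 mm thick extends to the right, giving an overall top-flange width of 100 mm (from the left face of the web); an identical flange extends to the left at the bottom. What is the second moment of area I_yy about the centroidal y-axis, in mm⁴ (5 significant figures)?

Decompose the section into non-overlapping parts with the origin at the bottom-left of its bounding rectangle.
Web: 10 × 250, A = 2 500 mm², x = 95 mm, Ī = 20833.33 mm⁴.
Top flange (beyond web): 90 × 18, A = 1 620 mm², x = 145 mm, Ī = 1 093 500 mm⁴.
Bottom flange (beyond web): 90 × 18, A = 1 620 mm², x = 45 mm, Ī = 1 093 500 mm⁴.
Centroid: x̄ = ΣA·x / ΣA = 95 mm.
Transfer each piece to the centroidal y-axis using Ī + A·d² with d = x − 95:
  web: d = 0 mm → contributes +20833.33 mm⁴
  top flange (beyond web): d = 50 mm → contributes +5 143 500 mm⁴
  bottom flange (beyond web): d = -50 mm → contributes +5 143 500 mm⁴
Total I = 10 307 833 mm⁴.

I_yy ≈ 1.0308 × 10⁷ mm⁴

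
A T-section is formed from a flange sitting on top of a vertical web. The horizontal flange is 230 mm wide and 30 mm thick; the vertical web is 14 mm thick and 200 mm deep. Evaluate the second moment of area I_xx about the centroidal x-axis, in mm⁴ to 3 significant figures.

Break the section into simple shapes (no overlaps), measuring from the bottom-left corner of the bounding box.
Flange: 230 × 30, A = 6 900 mm², y = 215 mm, Ī = 517 500 mm⁴.
Web: 14 × 200, A = 2 800 mm², y = 100 mm, Ī = 9 333 333 mm⁴.
Centroid: ȳ = ΣA·y / ΣA = 181.8 mm.
Transfer each piece to the centroidal x-axis using Ī + A·d² with d = y − 181.8:
  flange: d = 33.196 mm → contributes +8 121 067 mm⁴
  web: d = -81.804 mm → contributes +28 070 694 mm⁴
Total I = 36 191 761 mm⁴.

I_xx ≈ 3.62 × 10⁷ mm⁴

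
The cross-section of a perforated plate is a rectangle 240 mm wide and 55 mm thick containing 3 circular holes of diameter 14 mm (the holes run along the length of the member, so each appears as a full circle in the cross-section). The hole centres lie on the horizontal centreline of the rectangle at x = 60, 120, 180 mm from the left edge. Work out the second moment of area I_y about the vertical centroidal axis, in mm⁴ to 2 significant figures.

Decompose the section into non-overlapping parts with the origin at the bottom-left of its bounding rectangle.
Plate: 240 × 55, A = 13 200 mm², x = 120 mm, Ī = 63 360 000 mm⁴.
Hole 1 (subtracted): ⌀14, A = 153.9 mm², x = 60 mm, Ī = 1 886 mm⁴.
Hole 2 (subtracted): ⌀14, A = 153.9 mm², x = 120 mm, Ī = 1 886 mm⁴.
Hole 3 (subtracted): ⌀14, A = 153.9 mm², x = 180 mm, Ī = 1 886 mm⁴.
By symmetry the centroid is at mid-width, x̄ = 120 mm.
Transfer each piece to the vertical centroidal axis using Ī + A·d² with d = x − 120:
  plate: d = 0 mm → contributes +63 360 000 mm⁴
  hole 1: d = -60 mm → contributes −556 063 mm⁴
  hole 2: d = 0 mm → contributes −1 886 mm⁴
  hole 3: d = 60 mm → contributes −556 063 mm⁴
Total I = 62 245 989 mm⁴.

I_y ≈ 6.2 × 10⁷ mm⁴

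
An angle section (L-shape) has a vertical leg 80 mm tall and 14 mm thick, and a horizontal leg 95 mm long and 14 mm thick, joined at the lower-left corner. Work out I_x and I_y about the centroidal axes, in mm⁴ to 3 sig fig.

Split into non-overlapping primitives; take the origin at the lower-left of the bounding box.
Vertical leg: 14 × 80, A = 1 120 mm², y = 40 mm, Ī = 597 333 mm⁴.
Horizontal leg (remainder): 81 × 14, A = 1 134 mm², y = 7 mm, Ī = 18 522 mm⁴.
Centroid: ȳ = ΣA·y / ΣA = 23.398 mm.
Transfer each piece to the centroidal x-axis using Ī + A·d² with d = y − 23.398:
  vertical leg: d = 16.602 mm → contributes +906 053 mm⁴
  horizontal leg (remainder): d = -16.398 mm → contributes +323 430 mm⁴
Total I = 1 229 483 mm⁴.
For the y-axis: x̄ = 30.898 mm.
Repeating about the centroidal y-axis gives I_y = 1 909 656 mm⁴.

I_x ≈ 1.23 × 10⁶ mm⁴, I_y ≈ 1.91 × 10⁶ mm⁴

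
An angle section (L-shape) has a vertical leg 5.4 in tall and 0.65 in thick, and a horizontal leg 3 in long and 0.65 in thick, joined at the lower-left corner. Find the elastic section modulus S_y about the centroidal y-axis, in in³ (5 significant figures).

Split into non-overlapping primitives; take the origin at the lower-left of the bounding box.
Vertical leg: 0.65 × 5.4, A = 3.51 in², x = 0.325 in, Ī = 0.1235813 in⁴.
Horizontal leg (remainder): 2.35 × 0.65, A = 1.5275 in², x = 1.825 in, Ī = 0.7029682 in⁴.
Centroid: x̄ = ΣA·x / ΣA = 0.7798387 in.
Transfer each piece to the centroidal y-axis using Ī + A·d² with d = x − 0.7798387:
  vertical leg: d = -0.4548387 in → contributes +0.8497239 in⁴
  horizontal leg (remainder): d = 1.045161 in → contributes +2.371551 in⁴
Total I = 3.221275 in⁴.
Extreme fibre distance c = 2.220161 in; S = I/c = 1.450919 in³.

S_y ≈ 1.4509 in³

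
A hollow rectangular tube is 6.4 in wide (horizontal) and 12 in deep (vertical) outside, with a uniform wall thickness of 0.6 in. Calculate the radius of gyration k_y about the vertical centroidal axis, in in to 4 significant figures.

Decompose the section into non-overlapping parts with the origin at the bottom-left of its bounding rectangle.
Outer rectangle: 6.4 × 12, A = 76.8 in², x = 3.2 in, Ī = 262.144 in⁴.
Inner void (subtracted): 5.2 × 10.8, A = 56.16 in², x = 3.2 in, Ī = 126.547 in⁴.
By symmetry the centroid is at mid-width, x̄ = 3.2 in.
All pieces are centred on the vertical centroidal axis, so I = ΣĪ (holes subtracted) = 135.597 in⁴.
Radius of gyration: k = √(I/A) = √(135.597 / 20.64) = 2.56313 in.

k_y ≈ 2.563 in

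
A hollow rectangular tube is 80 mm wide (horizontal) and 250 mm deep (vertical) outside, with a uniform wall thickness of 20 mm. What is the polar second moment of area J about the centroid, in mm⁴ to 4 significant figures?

Decompose the section into non-overlapping parts with the origin at the bottom-left of its bounding rectangle.
Outer rectangle: 80 × 250, A = 20 000 mm², y = 125 mm, Ī = 104 166 667 mm⁴.
Inner void (subtracted): 40 × 210, A = 8 400 mm², y = 125 mm, Ī = 30 870 000 mm⁴.
By symmetry the centroid is at mid-height, ȳ = 125 mm.
All pieces are centred on the centroidal x-axis, so I = ΣĪ (holes subtracted) = 73 296 667 mm⁴.
Repeating about the centroidal y-axis gives I_y = 9 546 667 mm⁴.
Polar second moment: J = I_x + I_y = 82 843 333 mm⁴.

J ≈ 8.284 × 10⁷ mm⁴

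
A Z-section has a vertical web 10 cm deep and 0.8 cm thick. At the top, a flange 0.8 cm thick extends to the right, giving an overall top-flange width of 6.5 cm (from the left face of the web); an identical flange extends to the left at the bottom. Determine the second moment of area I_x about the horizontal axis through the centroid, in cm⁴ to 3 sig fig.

I_x ≈ 260 cm⁴

Treat the section as a set of non-overlapping primitives; coordinates are from the bounding-box lower-left.
Web: 0.8 × 10, A = 8 cm², y = 5 cm, Ī = 66.667 cm⁴.
Top flange (beyond web): 5.7 × 0.8, A = 4.56 cm², y = 9.6 cm, Ī = 0.2432 cm⁴.
Bottom flange (beyond web): 5.7 × 0.8, A = 4.56 cm², y = 0.4 cm, Ī = 0.2432 cm⁴.
Centroid: ȳ = ΣA·y / ΣA = 5 cm.
Transfer each piece to the horizontal axis through the centroid using Ī + A·d² with d = y − 5:
  web: d = 0 cm → contributes +66.667 cm⁴
  top flange (beyond web): d = 4.6 cm → contributes +96.733 cm⁴
  bottom flange (beyond web): d = -4.6 cm → contributes +96.733 cm⁴
Total I = 260.13 cm⁴.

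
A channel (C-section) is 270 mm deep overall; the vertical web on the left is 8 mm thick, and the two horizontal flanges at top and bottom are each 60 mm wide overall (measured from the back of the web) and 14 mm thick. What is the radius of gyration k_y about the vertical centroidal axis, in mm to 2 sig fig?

k_y ≈ 18 mm

Treat the section as a set of non-overlapping primitives; coordinates are from the bounding-box lower-left.
Web: 8 × 270, A = 2 160 mm², x = 4 mm, Ī = 11 520 mm⁴.
Top flange (beyond web): 52 × 14, A = 728 mm², x = 34 mm, Ī = 164 043 mm⁴.
Bottom flange (beyond web): 52 × 14, A = 728 mm², x = 34 mm, Ī = 164 043 mm⁴.
Centroid: x̄ = ΣA·x / ΣA = 16.08 mm.
Transfer each piece to the vertical centroidal axis using Ī + A·d² with d = x − 16.08:
  web: d = -12.08 mm → contributes +326 703 mm⁴
  top flange (beyond web): d = 17.92 mm → contributes +397 832 mm⁴
  bottom flange (beyond web): d = 17.92 mm → contributes +397 832 mm⁴
Total I = 1 122 366 mm⁴.
Radius of gyration: k = √(I/A) = √(1 122 366 / 3 616) = 17.62 mm.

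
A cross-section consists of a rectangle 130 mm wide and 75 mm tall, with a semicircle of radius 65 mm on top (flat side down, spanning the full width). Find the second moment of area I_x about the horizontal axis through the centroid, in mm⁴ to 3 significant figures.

Decompose the section into non-overlapping parts with the origin at the bottom-left of its bounding rectangle.
Rectangular body: 130 × 75, A = 9 750 mm², y = 37.5 mm, Ī = 4 570 313 mm⁴.
Semicircular cap: semicircle r = 65, A = 6636.6 mm², y = 102.59 mm, Ī = 1 959 230 mm⁴.
Centroid: ȳ = ΣA·y / ΣA = 63.86 mm.
Transfer each piece to the horizontal axis through the centroid using Ī + A·d² with d = y − 63.86:
  rectangular body: d = -26.36 mm → contributes +11 345 260 mm⁴
  semicircular cap: d = 38.727 mm → contributes +11 912 458 mm⁴
Total I = 23 257 718 mm⁴.

I_x ≈ 2.33 × 10⁷ mm⁴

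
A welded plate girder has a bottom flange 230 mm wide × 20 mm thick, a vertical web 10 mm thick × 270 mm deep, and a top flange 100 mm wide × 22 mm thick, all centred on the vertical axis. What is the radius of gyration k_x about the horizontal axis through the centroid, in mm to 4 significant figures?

Decompose the section into non-overlapping parts with the origin at the bottom-left of its bounding rectangle.
Bottom plate: 230 × 20, A = 4 600 mm², y = 10 mm, Ī = 153 333 mm⁴.
Web plate: 10 × 270, A = 2 700 mm², y = 155 mm, Ī = 16 402 500 mm⁴.
Top plate: 100 × 22, A = 2 200 mm², y = 301 mm, Ī = 88733.3 mm⁴.
Centroid: ȳ = ΣA·y / ΣA = 118.6 mm.
Transfer each piece to the horizontal axis through the centroid using Ī + A·d² with d = y − 118.6:
  bottom plate: d = -108.6 mm → contributes +54 405 549 mm⁴
  web plate: d = 36.4 mm → contributes +19 979 892 mm⁴
  top plate: d = 182.4 mm → contributes +73 282 205 mm⁴
Total I = 147 667 647 mm⁴.
Radius of gyration: k = √(I/A) = √(147 667 647 / 9 500) = 124.675 mm.

k_x ≈ 124.7 mm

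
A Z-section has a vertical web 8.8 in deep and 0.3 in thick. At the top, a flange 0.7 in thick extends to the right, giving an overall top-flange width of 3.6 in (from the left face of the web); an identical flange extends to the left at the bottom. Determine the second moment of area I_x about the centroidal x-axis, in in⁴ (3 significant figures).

I_x ≈ 93.0 in⁴

Decompose the section into non-overlapping parts with the origin at the bottom-left of its bounding rectangle.
Web: 0.3 × 8.8, A = 2.64 in², y = 4.4 in, Ī = 17.037 in⁴.
Top flange (beyond web): 3.3 × 0.7, A = 2.31 in², y = 8.45 in, Ī = 0.094325 in⁴.
Bottom flange (beyond web): 3.3 × 0.7, A = 2.31 in², y = 0.35 in, Ī = 0.094325 in⁴.
Centroid: ȳ = ΣA·y / ΣA = 4.4 in.
Transfer each piece to the centroidal x-axis using Ī + A·d² with d = y − 4.4:
  web: d = 0 in → contributes +17.037 in⁴
  top flange (beyond web): d = 4.05 in → contributes +37.984 in⁴
  bottom flange (beyond web): d = -4.05 in → contributes +37.984 in⁴
Total I = 93.005 in⁴.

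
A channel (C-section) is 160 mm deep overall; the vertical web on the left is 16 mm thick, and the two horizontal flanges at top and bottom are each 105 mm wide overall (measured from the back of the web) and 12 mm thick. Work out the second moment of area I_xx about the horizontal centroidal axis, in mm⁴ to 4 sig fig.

Split into non-overlapping primitives; take the origin at the lower-left of the bounding box.
Web: 16 × 160, A = 2 560 mm², y = 80 mm, Ī = 5 461 333 mm⁴.
Top flange (beyond web): 89 × 12, A = 1 068 mm², y = 154 mm, Ī = 12 816 mm⁴.
Bottom flange (beyond web): 89 × 12, A = 1 068 mm², y = 6 mm, Ī = 12 816 mm⁴.
By symmetry the centroid is at mid-height, ȳ = 80 mm.
Transfer each piece to the horizontal centroidal axis using Ī + A·d² with d = y − 80:
  web: d = 0 mm → contributes +5 461 333 mm⁴
  top flange (beyond web): d = 74 mm → contributes +5 861 184 mm⁴
  bottom flange (beyond web): d = -74 mm → contributes +5 861 184 mm⁴
Total I = 17 183 701 mm⁴.

I_xx ≈ 1.718 × 10⁷ mm⁴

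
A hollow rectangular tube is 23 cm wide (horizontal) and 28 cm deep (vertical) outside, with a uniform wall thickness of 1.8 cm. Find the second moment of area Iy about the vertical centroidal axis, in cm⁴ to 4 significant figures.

Iy ≈ 1.354 × 10⁴ cm⁴

Treat the section as a set of non-overlapping primitives; coordinates are from the bounding-box lower-left.
Outer rectangle: 23 × 28, A = 644 cm², x = 11.5 cm, Ī = 28389.7 cm⁴.
Inner void (subtracted): 19.4 × 24.4, A = 473.36 cm², x = 11.5 cm, Ī = 14846.1 cm⁴.
By symmetry the centroid is at mid-width, x̄ = 11.5 cm.
All pieces are centred on the vertical centroidal axis, so I = ΣĪ (holes subtracted) = 13543.5 cm⁴.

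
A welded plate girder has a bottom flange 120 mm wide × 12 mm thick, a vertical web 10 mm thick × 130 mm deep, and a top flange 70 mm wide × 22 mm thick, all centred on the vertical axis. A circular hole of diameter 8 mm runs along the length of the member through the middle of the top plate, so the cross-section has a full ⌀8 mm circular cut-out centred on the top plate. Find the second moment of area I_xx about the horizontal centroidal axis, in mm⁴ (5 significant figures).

I_xx ≈ 1.7745 × 10⁷ mm⁴

Split into non-overlapping primitives; take the origin at the lower-left of the bounding box.
Bottom plate: 120 × 12, A = 1 440 mm², y = 6 mm, Ī = 17 280 mm⁴.
Web plate: 10 × 130, A = 1 300 mm², y = 77 mm, Ī = 1 830 833 mm⁴.
Top plate: 70 × 22, A = 1 540 mm², y = 153 mm, Ī = 62113.33 mm⁴.
Hole (subtracted): ⌀8, A = 50.26548 mm², y = 153 mm, Ī = 201.0619 mm⁴.
Centroid: ȳ = ΣA·y / ΣA = 79.59587 mm.
Transfer each piece to the horizontal centroidal axis using Ī + A·d² with d = y − 79.59587:
  bottom plate: d = -73.59587 mm → contributes +7 816 826 mm⁴
  web plate: d = -2.595866 mm → contributes +1 839 593 mm⁴
  top plate: d = 73.40413 mm → contributes +8 359 890 mm⁴
  hole: d = 73.40413 mm → contributes −271039.9 mm⁴
Total I = 17 745 270 mm⁴.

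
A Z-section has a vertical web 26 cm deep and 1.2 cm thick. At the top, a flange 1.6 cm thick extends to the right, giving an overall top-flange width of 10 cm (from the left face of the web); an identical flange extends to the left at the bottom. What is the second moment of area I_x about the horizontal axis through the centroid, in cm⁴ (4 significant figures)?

I_x ≈ 5955 cm⁴

Split into non-overlapping primitives; take the origin at the lower-left of the bounding box.
Web: 1.2 × 26, A = 31.2 cm², y = 13 cm, Ī = 1757.6 cm⁴.
Top flange (beyond web): 8.8 × 1.6, A = 14.08 cm², y = 25.2 cm, Ī = 3.00373 cm⁴.
Bottom flange (beyond web): 8.8 × 1.6, A = 14.08 cm², y = 0.8 cm, Ī = 3.00373 cm⁴.
Centroid: ȳ = ΣA·y / ΣA = 13 cm.
Transfer each piece to the horizontal axis through the centroid using Ī + A·d² with d = y − 13:
  web: d = 0 cm → contributes +1757.6 cm⁴
  top flange (beyond web): d = 12.2 cm → contributes +2098.67 cm⁴
  bottom flange (beyond web): d = -12.2 cm → contributes +2098.67 cm⁴
Total I = 5954.94 cm⁴.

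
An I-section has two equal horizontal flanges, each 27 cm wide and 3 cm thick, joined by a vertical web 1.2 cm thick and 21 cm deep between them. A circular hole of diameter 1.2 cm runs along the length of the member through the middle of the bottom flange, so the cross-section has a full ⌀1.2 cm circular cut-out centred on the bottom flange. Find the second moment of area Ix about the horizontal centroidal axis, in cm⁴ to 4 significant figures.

Ix ≈ 2.421 × 10⁴ cm⁴

Decompose the section into non-overlapping parts with the origin at the bottom-left of its bounding rectangle.
Bottom flange: 27 × 3, A = 81 cm², y = 1.5 cm, Ī = 60.75 cm⁴.
Web: 1.2 × 21, A = 25.2 cm², y = 13.5 cm, Ī = 926.1 cm⁴.
Top flange: 27 × 3, A = 81 cm², y = 25.5 cm, Ī = 60.75 cm⁴.
Hole (subtracted): ⌀1.2, A = 1.13097 cm², y = 1.5 cm, Ī = 0.101788 cm⁴.
Centroid: ȳ = ΣA·y / ΣA = 13.5729 cm.
Transfer each piece to the horizontal centroidal axis using Ī + A·d² with d = y − 13.5729:
  bottom flange: d = -12.0729 cm → contributes +11 867 cm⁴
  web: d = -0.072939 cm → contributes +926.234 cm⁴
  top flange: d = 11.9271 cm → contributes +11583.4 cm⁴
  hole: d = -12.0729 cm → contributes −164.948 cm⁴
Total I = 24211.6 cm⁴.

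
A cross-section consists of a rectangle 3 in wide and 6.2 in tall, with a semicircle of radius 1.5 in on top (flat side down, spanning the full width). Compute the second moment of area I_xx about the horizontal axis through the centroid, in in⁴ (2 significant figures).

I_xx ≈ 100 in⁴

Break the section into simple shapes (no overlaps), measuring from the bottom-left corner of the bounding box.
Rectangular body: 3 × 6.2, A = 18.6 in², y = 3.1 in, Ī = 59.58 in⁴.
Semicircular cap: semicircle r = 1.5, A = 3.534 in², y = 6.837 in, Ī = 0.5556 in⁴.
Centroid: ȳ = ΣA·y / ΣA = 3.697 in.
Transfer each piece to the horizontal axis through the centroid using Ī + A·d² with d = y − 3.697:
  rectangular body: d = -0.5966 in → contributes +66.2 in⁴
  semicircular cap: d = 3.14 in → contributes +35.4 in⁴
Total I = 101.6 in⁴.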